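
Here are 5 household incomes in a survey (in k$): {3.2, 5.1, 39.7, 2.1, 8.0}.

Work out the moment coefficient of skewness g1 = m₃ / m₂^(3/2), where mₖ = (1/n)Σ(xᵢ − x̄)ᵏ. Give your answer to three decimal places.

1.427

x̄ = (3.2 + 5.1 + 39.7 + 2.1 + 8.0) / 5 = 11.6200
deviations (xᵢ − x̄): -8.4200, -6.5200, 28.0800, -9.5200, -3.6200
Σ(xᵢ − x̄)² = 1005.6280 ⇒ m₂ = 1005.6280/5 = 201.12560
Σ(xᵢ − x̄)³ = 20356.3433 ⇒ m₃ = 20356.3433/5 = 4071.26866
m₂^(3/2) = 201.12560^(1.5) = 2852.33827
g1 = m₃ / m₂^(3/2) = 4071.26866 / 2852.33827 ≈ 1.427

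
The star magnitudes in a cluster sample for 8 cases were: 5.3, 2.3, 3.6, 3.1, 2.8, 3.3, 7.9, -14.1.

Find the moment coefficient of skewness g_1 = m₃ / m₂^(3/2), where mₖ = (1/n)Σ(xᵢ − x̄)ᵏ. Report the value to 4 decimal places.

x̄ = (5.3 + 2.3 + 3.6 + 3.1 + 2.8 + 3.3 + 7.9 - 14.1) / 8 = 1.7750
deviations (xᵢ − x̄): 3.5250, 0.5250, 1.8250, 1.3250, 1.0250, 1.5250, 6.1250, -15.8750
Σ(xᵢ − x̄)² = 310.6950 ⇒ m₂ = 310.6950/8 = 38.83688
Σ(xᵢ − x̄)³ = -3713.9918 ⇒ m₃ = -3713.9918/8 = -464.24897
m₂^(3/2) = 38.83688^(1.5) = 242.02845
g_1 = m₃ / m₂^(3/2) = -464.24897 / 242.02845 ≈ -1.9182

-1.9182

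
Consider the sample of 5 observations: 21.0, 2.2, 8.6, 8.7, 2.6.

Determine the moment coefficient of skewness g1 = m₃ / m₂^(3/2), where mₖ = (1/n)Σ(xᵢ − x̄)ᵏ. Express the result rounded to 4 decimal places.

x̄ = (21.0 + 2.2 + 8.6 + 8.7 + 2.6) / 5 = 8.6200
deviations (xᵢ − x̄): 12.3800, -6.4200, -0.0200, 0.0800, -6.0200
Σ(xᵢ − x̄)² = 230.7280 ⇒ m₂ = 230.7280/5 = 46.14560
Σ(xᵢ − x̄)³ = 1414.6373 ⇒ m₃ = 1414.6373/5 = 282.92746
m₂^(3/2) = 46.14560^(1.5) = 313.46961
g1 = m₃ / m₂^(3/2) = 282.92746 / 313.46961 ≈ 0.9026

0.9026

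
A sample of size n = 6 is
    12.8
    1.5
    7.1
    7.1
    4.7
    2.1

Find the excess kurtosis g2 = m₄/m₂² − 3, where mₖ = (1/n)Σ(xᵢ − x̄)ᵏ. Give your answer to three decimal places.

x̄ = 5.8833
Σ(xᵢ − x̄)² = 85.7283 ⇒ m₂ = 14.28806
Σ(xᵢ − x̄)⁴ = 2869.0777 ⇒ m₄ = 478.17962
m₂² = 204.14853
g2 = m₄/m₂² − 3 = 2.34231 − 3 ≈ -0.658

-0.658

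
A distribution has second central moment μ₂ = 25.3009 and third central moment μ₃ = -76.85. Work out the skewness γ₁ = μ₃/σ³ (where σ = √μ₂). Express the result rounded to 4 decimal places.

-0.6039

σ = √μ₂ = √25.3009 = 5.03000
σ³ = μ₂^(3/2) = 127.26353
γ₁ = μ₃/σ³ = -76.85 / 127.26353 ≈ -0.6039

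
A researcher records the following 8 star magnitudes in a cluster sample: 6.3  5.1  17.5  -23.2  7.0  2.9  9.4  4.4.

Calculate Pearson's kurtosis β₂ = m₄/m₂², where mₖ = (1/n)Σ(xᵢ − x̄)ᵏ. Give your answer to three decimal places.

4.784

x̄ = 3.6750
Σ(xᵢ − x̄)² = 967.2750 ⇒ m₂ = 120.90938
Σ(xᵢ − x̄)⁴ = 559447.2585 ⇒ m₄ = 69930.90731
m₂² = 14619.07696
β₂ = m₄/m₂² = 69930.90731 / 14619.07696 ≈ 4.784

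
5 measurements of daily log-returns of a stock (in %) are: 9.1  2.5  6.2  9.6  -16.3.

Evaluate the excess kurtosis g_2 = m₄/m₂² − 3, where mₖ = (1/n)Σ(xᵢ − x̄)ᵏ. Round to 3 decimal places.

x̄ = 2.2200
Σ(xᵢ − x̄)² = 460.7080 ⇒ m₂ = 92.14160
Σ(xᵢ − x̄)⁴ = 123100.2552 ⇒ m₄ = 24620.05104
m₂² = 8490.07445
g_2 = m₄/m₂² − 3 = 2.89986 − 3 ≈ -0.100

-0.100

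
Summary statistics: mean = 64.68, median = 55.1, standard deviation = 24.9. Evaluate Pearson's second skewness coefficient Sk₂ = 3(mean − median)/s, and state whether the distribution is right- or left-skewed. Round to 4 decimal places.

1.1542, right-skewed

Sk₂ = 3(64.68 − 55.1) / 24.9 = 3 × 9.5800 / 24.9
    = 28.7400 / 24.9 ≈ 1.1542
Sk₂ > 0 ⇒ mean > median ⇒ right-skewed (positive skew).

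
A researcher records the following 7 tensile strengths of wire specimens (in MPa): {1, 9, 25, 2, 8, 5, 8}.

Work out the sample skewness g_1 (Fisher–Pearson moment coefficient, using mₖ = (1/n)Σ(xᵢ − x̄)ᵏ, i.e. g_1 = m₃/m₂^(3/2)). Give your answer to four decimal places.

x̄ = (1 + 9 + 25 + 2 + 8 + 5 + 8) / 7 = 8.2857
deviations (xᵢ − x̄): -7.2857, 0.7143, 16.7143, -6.2857, -0.2857, -3.2857, -0.2857
Σ(xᵢ − x̄)² = 383.4286 ⇒ m₂ = 383.4286/7 = 54.77551
Σ(xᵢ − x̄)³ = 3999.1837 ⇒ m₃ = 3999.1837/7 = 571.31195
m₂^(3/2) = 54.77551^(1.5) = 405.39618
g_1 = m₃ / m₂^(3/2) = 571.31195 / 405.39618 ≈ 1.4093

1.4093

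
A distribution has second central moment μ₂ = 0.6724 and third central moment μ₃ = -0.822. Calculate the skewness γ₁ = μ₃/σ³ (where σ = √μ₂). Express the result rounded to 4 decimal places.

σ = √μ₂ = √0.6724 = 0.82000
σ³ = μ₂^(3/2) = 0.55137
γ₁ = μ₃/σ³ = -0.822 / 0.55137 ≈ -1.4908

-1.4908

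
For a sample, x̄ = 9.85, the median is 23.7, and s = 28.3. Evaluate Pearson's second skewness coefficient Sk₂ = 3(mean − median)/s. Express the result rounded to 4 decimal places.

Sk₂ = 3(9.85 − 23.7) / 28.3 = 3 × -13.8500 / 28.3
    = -41.5500 / 28.3 ≈ -1.4682

-1.4682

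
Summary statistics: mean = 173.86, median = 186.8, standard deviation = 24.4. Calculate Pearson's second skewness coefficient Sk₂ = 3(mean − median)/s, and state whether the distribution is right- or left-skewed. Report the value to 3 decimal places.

-1.591, left-skewed

Sk₂ = 3(173.86 − 186.8) / 24.4 = 3 × -12.9400 / 24.4
    = -38.8200 / 24.4 ≈ -1.591
Sk₂ < 0 ⇒ mean < median ⇒ left-skewed (negative skew).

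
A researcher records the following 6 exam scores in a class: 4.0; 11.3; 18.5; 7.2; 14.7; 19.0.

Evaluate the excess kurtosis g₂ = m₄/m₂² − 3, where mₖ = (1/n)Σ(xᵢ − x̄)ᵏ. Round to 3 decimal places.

-1.408

x̄ = 12.4500
Σ(xᵢ − x̄)² = 184.8550 ⇒ m₂ = 30.80917
Σ(xᵢ − x̄)⁴ = 9065.7538 ⇒ m₄ = 1510.95897
m₂² = 949.20475
g₂ = m₄/m₂² − 3 = 1.59182 − 3 ≈ -1.408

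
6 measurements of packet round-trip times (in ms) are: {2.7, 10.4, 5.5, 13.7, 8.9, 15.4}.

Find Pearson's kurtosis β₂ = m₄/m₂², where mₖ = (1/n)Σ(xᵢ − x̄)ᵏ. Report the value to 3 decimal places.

x̄ = 9.4333
Σ(xᵢ − x̄)² = 115.8333 ⇒ m₂ = 19.30556
Σ(xᵢ − x̄)⁴ = 3894.6644 ⇒ m₄ = 649.11073
m₂² = 372.70448
β₂ = m₄/m₂² = 649.11073 / 372.70448 ≈ 1.742

1.742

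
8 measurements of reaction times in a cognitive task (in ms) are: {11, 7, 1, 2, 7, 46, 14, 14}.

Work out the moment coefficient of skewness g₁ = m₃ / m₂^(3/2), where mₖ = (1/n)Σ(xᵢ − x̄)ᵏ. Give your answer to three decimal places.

x̄ = (11 + 7 + 1 + 2 + 7 + 46 + 14 + 14) / 8 = 12.7500
deviations (xᵢ − x̄): -1.7500, -5.7500, -11.7500, -10.7500, -5.7500, 33.2500, 1.2500, 1.2500
Σ(xᵢ − x̄)² = 1431.5000 ⇒ m₂ = 1431.5000/8 = 178.93750
Σ(xᵢ − x̄)³ = 33513.7500 ⇒ m₃ = 33513.7500/8 = 4189.21875
m₂^(3/2) = 178.93750^(1.5) = 2393.60260
g₁ = m₃ / m₂^(3/2) = 4189.21875 / 2393.60260 ≈ 1.750

1.750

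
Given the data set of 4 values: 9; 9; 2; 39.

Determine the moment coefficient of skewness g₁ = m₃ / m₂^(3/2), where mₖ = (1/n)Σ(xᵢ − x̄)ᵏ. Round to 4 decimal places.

1.0117

x̄ = (9 + 9 + 2 + 39) / 4 = 14.7500
deviations (xᵢ − x̄): -5.7500, -5.7500, -12.7500, 24.2500
Σ(xᵢ − x̄)² = 816.7500 ⇒ m₂ = 816.7500/4 = 204.18750
Σ(xᵢ − x̄)³ = 11807.6250 ⇒ m₃ = 11807.6250/4 = 2951.90625
m₂^(3/2) = 204.18750^(1.5) = 2917.72078
g₁ = m₃ / m₂^(3/2) = 2951.90625 / 2917.72078 ≈ 1.0117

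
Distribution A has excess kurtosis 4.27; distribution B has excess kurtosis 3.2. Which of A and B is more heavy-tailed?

A

Higher excess kurtosis ⇒ heavier tails relative to the normal distribution.
4.27 vs 3.2: the larger is 4.27, so A has heavier tails.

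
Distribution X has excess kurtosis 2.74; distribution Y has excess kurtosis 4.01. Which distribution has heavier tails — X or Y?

Higher excess kurtosis ⇒ heavier tails relative to the normal distribution.
2.74 vs 4.01: the larger is 4.01, so Y has heavier tails.

Y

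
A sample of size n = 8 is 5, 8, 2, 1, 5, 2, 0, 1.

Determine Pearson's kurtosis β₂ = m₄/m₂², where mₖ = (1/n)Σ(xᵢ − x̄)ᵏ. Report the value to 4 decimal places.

2.2840

x̄ = 3.0000
Σ(xᵢ − x̄)² = 52.0000 ⇒ m₂ = 6.50000
Σ(xᵢ − x̄)⁴ = 772.0000 ⇒ m₄ = 96.50000
m₂² = 42.25000
β₂ = m₄/m₂² = 96.50000 / 42.25000 ≈ 2.2840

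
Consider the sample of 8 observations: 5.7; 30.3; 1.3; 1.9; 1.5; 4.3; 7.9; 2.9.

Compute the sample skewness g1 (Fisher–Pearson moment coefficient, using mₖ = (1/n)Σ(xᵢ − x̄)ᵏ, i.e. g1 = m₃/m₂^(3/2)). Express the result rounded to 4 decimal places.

x̄ = (5.7 + 30.3 + 1.3 + 1.9 + 1.5 + 4.3 + 7.9 + 2.9) / 8 = 6.9750
deviations (xᵢ − x̄): -1.2750, 23.3250, -5.6750, -5.0750, -5.4750, -2.6750, 0.9250, -4.0750
Σ(xᵢ − x̄)² = 658.2350 ⇒ m₂ = 658.2350/8 = 82.27938
Σ(xᵢ − x̄)³ = 12124.4138 ⇒ m₃ = 12124.4138/8 = 1515.55172
m₂^(3/2) = 82.27938^(1.5) = 746.33958
g1 = m₃ / m₂^(3/2) = 1515.55172 / 746.33958 ≈ 2.0306

2.0306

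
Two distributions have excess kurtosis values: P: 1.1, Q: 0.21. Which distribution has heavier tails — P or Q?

P

Higher excess kurtosis ⇒ heavier tails relative to the normal distribution.
1.1 vs 0.21: the larger is 1.1, so P has heavier tails.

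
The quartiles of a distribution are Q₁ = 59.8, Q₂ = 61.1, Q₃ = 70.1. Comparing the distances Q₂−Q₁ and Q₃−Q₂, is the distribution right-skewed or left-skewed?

right-skewed

Q₂ − Q₁ = 1.3;  Q₃ − Q₂ = 9.0
Q₃ − Q₂ > Q₂ − Q₁ ⇒ the upper half is more spread out ⇒ right-skewed.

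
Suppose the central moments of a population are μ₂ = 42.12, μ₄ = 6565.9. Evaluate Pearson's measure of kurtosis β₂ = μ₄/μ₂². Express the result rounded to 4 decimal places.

3.7010

μ₂² = 42.12² = 1774.09440
μ₄/μ₂² = 6565.9 / 1774.09440 = 3.70099
β₂ ≈ 3.7010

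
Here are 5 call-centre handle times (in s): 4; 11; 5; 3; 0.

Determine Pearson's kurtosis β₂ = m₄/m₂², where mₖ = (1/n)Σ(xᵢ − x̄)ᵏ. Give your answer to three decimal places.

x̄ = 4.6000
Σ(xᵢ − x̄)² = 65.2000 ⇒ m₂ = 13.04000
Σ(xᵢ − x̄)⁴ = 2132.1760 ⇒ m₄ = 426.43520
m₂² = 170.04160
β₂ = m₄/m₂² = 426.43520 / 170.04160 ≈ 2.508

2.508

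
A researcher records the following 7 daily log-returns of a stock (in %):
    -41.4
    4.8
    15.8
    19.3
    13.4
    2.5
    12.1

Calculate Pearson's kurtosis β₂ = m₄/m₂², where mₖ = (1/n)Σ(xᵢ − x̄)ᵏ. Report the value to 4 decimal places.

x̄ = 3.7857
Σ(xᵢ − x̄)² = 2591.0286 ⇒ m₂ = 370.14694
Σ(xᵢ − x̄)⁴ = 4260832.6473 ⇒ m₄ = 608690.37819
m₂² = 137008.75628
β₂ = m₄/m₂² = 608690.37819 / 137008.75628 ≈ 4.4427

4.4427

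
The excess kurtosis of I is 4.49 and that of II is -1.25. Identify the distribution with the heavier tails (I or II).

Higher excess kurtosis ⇒ heavier tails relative to the normal distribution.
4.49 vs -1.25: the larger is 4.49, so I has heavier tails. (I is leptokurtic — heavier-than-normal tails; the other is platykurtic.)

I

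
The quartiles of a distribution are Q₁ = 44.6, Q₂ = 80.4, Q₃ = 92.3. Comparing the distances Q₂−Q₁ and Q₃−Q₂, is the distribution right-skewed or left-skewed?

left-skewed

Q₂ − Q₁ = 35.8;  Q₃ − Q₂ = 11.9
Q₂ − Q₁ > Q₃ − Q₂ ⇒ the lower half is more spread out ⇒ left-skewed.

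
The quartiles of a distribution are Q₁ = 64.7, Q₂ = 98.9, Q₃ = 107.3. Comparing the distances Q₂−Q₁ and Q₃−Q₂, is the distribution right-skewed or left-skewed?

left-skewed

Q₂ − Q₁ = 34.2;  Q₃ − Q₂ = 8.4
Q₂ − Q₁ > Q₃ − Q₂ ⇒ the lower half is more spread out ⇒ left-skewed.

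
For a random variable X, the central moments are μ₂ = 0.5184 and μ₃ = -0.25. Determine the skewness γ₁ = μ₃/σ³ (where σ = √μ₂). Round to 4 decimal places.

σ = √μ₂ = √0.5184 = 0.72000
σ³ = μ₂^(3/2) = 0.37325
γ₁ = μ₃/σ³ = -0.25 / 0.37325 ≈ -0.6698

-0.6698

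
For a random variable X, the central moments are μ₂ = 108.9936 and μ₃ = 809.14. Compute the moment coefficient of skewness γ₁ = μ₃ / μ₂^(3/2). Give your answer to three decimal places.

σ = √μ₂ = √108.9936 = 10.44000
σ³ = μ₂^(3/2) = 1137.89318
γ₁ = μ₃/σ³ = 809.14 / 1137.89318 ≈ 0.711

0.711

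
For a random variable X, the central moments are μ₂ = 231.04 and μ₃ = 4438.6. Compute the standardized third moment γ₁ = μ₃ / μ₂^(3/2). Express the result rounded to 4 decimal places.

1.2639

σ = √μ₂ = √231.04 = 15.20000
σ³ = μ₂^(3/2) = 3511.80800
γ₁ = μ₃/σ³ = 4438.6 / 3511.80800 ≈ 1.2639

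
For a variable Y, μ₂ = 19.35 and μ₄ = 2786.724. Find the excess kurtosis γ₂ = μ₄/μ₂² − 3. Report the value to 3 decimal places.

4.443

μ₂² = 19.35² = 374.42250
μ₄/μ₂² = 2786.724 / 374.42250 = 7.44273
γ₂ = 7.44273 − 3 ≈ 4.443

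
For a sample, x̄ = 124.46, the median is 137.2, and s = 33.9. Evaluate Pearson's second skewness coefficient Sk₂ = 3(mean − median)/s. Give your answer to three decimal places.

Sk₂ = 3(124.46 − 137.2) / 33.9 = 3 × -12.7400 / 33.9
    = -38.2200 / 33.9 ≈ -1.127

-1.127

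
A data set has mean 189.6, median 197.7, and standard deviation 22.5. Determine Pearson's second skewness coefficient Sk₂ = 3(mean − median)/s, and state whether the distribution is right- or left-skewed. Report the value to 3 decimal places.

Sk₂ = 3(189.6 − 197.7) / 22.5 = 3 × -8.1000 / 22.5
    = -24.3000 / 22.5 ≈ -1.080
Sk₂ < 0 ⇒ mean < median ⇒ left-skewed (negative skew).

-1.080, left-skewed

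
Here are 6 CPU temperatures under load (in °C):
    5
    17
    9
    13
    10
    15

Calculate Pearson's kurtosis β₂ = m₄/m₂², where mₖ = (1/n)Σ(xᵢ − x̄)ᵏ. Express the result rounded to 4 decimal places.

1.9074

x̄ = 11.5000
Σ(xᵢ − x̄)² = 95.5000 ⇒ m₂ = 15.91667
Σ(xᵢ − x̄)⁴ = 2899.3750 ⇒ m₄ = 483.22917
m₂² = 253.34028
β₂ = m₄/m₂² = 483.22917 / 253.34028 ≈ 1.9074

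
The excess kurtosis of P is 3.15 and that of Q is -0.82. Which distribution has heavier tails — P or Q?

Higher excess kurtosis ⇒ heavier tails relative to the normal distribution.
3.15 vs -0.82: the larger is 3.15, so P has heavier tails. (P is leptokurtic — heavier-than-normal tails; the other is platykurtic.)

P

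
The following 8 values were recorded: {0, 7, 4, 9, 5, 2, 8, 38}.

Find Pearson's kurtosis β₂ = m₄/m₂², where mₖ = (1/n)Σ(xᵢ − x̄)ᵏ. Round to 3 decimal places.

5.460

x̄ = 9.1250
Σ(xᵢ − x̄)² = 1016.8750 ⇒ m₂ = 127.10938
Σ(xᵢ − x̄)⁴ = 705676.8379 ⇒ m₄ = 88209.60474
m₂² = 16156.79321
β₂ = m₄/m₂² = 88209.60474 / 16156.79321 ≈ 5.460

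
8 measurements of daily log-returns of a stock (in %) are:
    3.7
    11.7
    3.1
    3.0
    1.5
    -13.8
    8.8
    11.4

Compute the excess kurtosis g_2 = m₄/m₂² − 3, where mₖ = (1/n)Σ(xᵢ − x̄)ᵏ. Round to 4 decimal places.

0.8235

x̄ = 3.6750
Σ(xᵢ − x̄)² = 461.2350 ⇒ m₂ = 57.65438
Σ(xᵢ − x̄)⁴ = 101675.4718 ⇒ m₄ = 12709.43398
m₂² = 3324.02696
g_2 = m₄/m₂² − 3 = 3.82351 − 3 ≈ 0.8235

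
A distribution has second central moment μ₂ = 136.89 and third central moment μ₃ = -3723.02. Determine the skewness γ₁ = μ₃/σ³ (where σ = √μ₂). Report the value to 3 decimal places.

σ = √μ₂ = √136.89 = 11.70000
σ³ = μ₂^(3/2) = 1601.61300
γ₁ = μ₃/σ³ = -3723.02 / 1601.61300 ≈ -2.325

-2.325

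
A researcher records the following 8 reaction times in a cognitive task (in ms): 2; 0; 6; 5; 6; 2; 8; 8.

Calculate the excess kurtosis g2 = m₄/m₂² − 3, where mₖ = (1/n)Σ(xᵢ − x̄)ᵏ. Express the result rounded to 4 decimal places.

x̄ = 4.6250
Σ(xᵢ − x̄)² = 61.8750 ⇒ m₂ = 7.73438
Σ(xᵢ − x̄)⁴ = 819.1816 ⇒ m₄ = 102.39771
m₂² = 59.82056
g2 = m₄/m₂² − 3 = 1.71175 − 3 ≈ -1.2883

-1.2883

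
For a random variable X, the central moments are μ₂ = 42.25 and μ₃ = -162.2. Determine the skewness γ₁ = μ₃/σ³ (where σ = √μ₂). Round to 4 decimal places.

-0.5906

σ = √μ₂ = √42.25 = 6.50000
σ³ = μ₂^(3/2) = 274.62500
γ₁ = μ₃/σ³ = -162.2 / 274.62500 ≈ -0.5906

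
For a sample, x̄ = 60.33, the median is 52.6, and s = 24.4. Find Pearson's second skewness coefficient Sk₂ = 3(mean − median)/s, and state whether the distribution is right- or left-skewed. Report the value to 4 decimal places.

Sk₂ = 3(60.33 − 52.6) / 24.4 = 3 × 7.7300 / 24.4
    = 23.1900 / 24.4 ≈ 0.9504
Sk₂ > 0 ⇒ mean > median ⇒ right-skewed (positive skew).

0.9504, right-skewed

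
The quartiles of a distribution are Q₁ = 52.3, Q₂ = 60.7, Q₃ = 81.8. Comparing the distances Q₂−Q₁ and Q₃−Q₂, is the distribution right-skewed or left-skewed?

right-skewed

Q₂ − Q₁ = 8.4;  Q₃ − Q₂ = 21.1
Q₃ − Q₂ > Q₂ − Q₁ ⇒ the upper half is more spread out ⇒ right-skewed.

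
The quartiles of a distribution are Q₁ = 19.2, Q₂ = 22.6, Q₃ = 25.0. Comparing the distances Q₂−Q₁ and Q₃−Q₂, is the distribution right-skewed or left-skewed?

left-skewed

Q₂ − Q₁ = 3.4;  Q₃ − Q₂ = 2.4
Q₂ − Q₁ > Q₃ − Q₂ ⇒ the lower half is more spread out ⇒ left-skewed.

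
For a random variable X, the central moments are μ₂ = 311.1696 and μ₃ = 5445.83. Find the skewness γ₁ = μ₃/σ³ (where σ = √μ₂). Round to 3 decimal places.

0.992

σ = √μ₂ = √311.1696 = 17.64000
σ³ = μ₂^(3/2) = 5489.03174
γ₁ = μ₃/σ³ = 5445.83 / 5489.03174 ≈ 0.992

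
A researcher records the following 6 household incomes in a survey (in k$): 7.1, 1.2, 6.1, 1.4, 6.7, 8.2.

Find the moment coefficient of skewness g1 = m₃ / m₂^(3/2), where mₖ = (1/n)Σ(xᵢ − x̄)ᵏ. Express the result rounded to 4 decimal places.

-0.5436

x̄ = (7.1 + 1.2 + 6.1 + 1.4 + 6.7 + 8.2) / 6 = 5.1167
deviations (xᵢ − x̄): 1.9833, -3.9167, 0.9833, -3.7167, 1.5833, 3.0833
Σ(xᵢ − x̄)² = 46.0683 ⇒ m₂ = 46.0683/6 = 7.67806
Σ(xᵢ − x̄)³ = -69.3884 ⇒ m₃ = -69.3884/6 = -11.56474
m₂^(3/2) = 7.67806^(1.5) = 21.27536
g1 = m₃ / m₂^(3/2) = -11.56474 / 21.27536 ≈ -0.5436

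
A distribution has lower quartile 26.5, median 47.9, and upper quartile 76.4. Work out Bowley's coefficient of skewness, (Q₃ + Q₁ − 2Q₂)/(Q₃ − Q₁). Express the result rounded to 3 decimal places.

numerator: Q₃ + Q₁ − 2Q₂ = 76.4 + 26.5 − 2×47.9 = 7.1000
denominator: Q₃ − Q₁ = 76.4 − 26.5 = 49.9000
Bowley skewness = 7.1000 / 49.9000 ≈ 0.142

0.142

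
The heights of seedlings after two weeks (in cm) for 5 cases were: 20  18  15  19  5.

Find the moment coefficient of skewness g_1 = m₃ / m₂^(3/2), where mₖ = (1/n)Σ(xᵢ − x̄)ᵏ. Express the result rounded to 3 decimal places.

-1.182

x̄ = (20 + 18 + 15 + 19 + 5) / 5 = 15.4000
deviations (xᵢ − x̄): 4.6000, 2.6000, -0.4000, 3.6000, -10.4000
Σ(xᵢ − x̄)² = 149.2000 ⇒ m₂ = 149.2000/5 = 29.84000
Σ(xᵢ − x̄)³ = -963.3600 ⇒ m₃ = -963.3600/5 = -192.67200
m₂^(3/2) = 29.84000^(1.5) = 163.00399
g_1 = m₃ / m₂^(3/2) = -192.67200 / 163.00399 ≈ -1.182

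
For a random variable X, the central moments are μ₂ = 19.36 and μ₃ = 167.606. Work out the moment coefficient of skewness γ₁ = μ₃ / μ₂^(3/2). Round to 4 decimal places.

1.9676

σ = √μ₂ = √19.36 = 4.40000
σ³ = μ₂^(3/2) = 85.18400
γ₁ = μ₃/σ³ = 167.606 / 85.18400 ≈ 1.9676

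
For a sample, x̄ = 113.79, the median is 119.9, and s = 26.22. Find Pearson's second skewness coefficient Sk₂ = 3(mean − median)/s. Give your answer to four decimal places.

-0.6991

Sk₂ = 3(113.79 − 119.9) / 26.22 = 3 × -6.1100 / 26.22
    = -18.3300 / 26.22 ≈ -0.6991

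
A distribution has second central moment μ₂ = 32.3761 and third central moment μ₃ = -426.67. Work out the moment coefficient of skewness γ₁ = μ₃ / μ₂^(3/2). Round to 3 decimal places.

σ = √μ₂ = √32.3761 = 5.69000
σ³ = μ₂^(3/2) = 184.22001
γ₁ = μ₃/σ³ = -426.67 / 184.22001 ≈ -2.316

-2.316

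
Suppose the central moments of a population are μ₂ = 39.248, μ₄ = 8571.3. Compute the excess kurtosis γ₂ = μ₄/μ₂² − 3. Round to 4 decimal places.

2.5643

μ₂² = 39.248² = 1540.40550
μ₄/μ₂² = 8571.3 / 1540.40550 = 5.56431
γ₂ = 5.56431 − 3 ≈ 2.5643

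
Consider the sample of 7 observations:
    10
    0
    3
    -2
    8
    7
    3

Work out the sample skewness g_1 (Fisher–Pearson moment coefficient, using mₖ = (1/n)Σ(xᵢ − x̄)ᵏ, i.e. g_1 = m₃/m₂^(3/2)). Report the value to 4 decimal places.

-0.0521

x̄ = (10 + 0 + 3 - 2 + 8 + 7 + 3) / 7 = 4.1429
deviations (xᵢ − x̄): 5.8571, -4.1429, -1.1429, -6.1429, 3.8571, 2.8571, -1.1429
Σ(xᵢ − x̄)² = 114.8571 ⇒ m₂ = 114.8571/7 = 16.40816
Σ(xᵢ − x̄)³ = -24.2449 ⇒ m₃ = -24.2449/7 = -3.46356
m₂^(3/2) = 16.40816^(1.5) = 66.46453
g_1 = m₃ / m₂^(3/2) = -3.46356 / 66.46453 ≈ -0.0521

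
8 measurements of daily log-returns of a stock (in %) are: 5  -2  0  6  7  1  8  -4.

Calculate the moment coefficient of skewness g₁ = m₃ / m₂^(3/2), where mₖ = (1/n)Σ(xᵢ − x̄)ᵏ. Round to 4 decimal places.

-0.2073

x̄ = (5 - 2 + 0 + 6 + 7 + 1 + 8 - 4) / 8 = 2.6250
deviations (xᵢ − x̄): 2.3750, -4.6250, -2.6250, 3.3750, 4.3750, -1.6250, 5.3750, -6.6250
Σ(xᵢ − x̄)² = 139.8750 ⇒ m₂ = 139.8750/8 = 17.48438
Σ(xᵢ − x̄)³ = -121.2188 ⇒ m₃ = -121.2188/8 = -15.15234
m₂^(3/2) = 17.48438^(1.5) = 73.10973
g₁ = m₃ / m₂^(3/2) = -15.15234 / 73.10973 ≈ -0.2073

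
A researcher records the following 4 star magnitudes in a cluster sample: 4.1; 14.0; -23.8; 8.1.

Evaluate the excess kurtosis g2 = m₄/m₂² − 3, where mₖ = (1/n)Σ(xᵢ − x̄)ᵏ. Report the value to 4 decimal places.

x̄ = 0.6000
Σ(xᵢ − x̄)² = 843.4200 ⇒ m₂ = 210.85500
Σ(xᵢ − x̄)⁴ = 390009.4482 ⇒ m₄ = 97502.36205
m₂² = 44459.83102
g2 = m₄/m₂² − 3 = 2.19304 − 3 ≈ -0.8070

-0.8070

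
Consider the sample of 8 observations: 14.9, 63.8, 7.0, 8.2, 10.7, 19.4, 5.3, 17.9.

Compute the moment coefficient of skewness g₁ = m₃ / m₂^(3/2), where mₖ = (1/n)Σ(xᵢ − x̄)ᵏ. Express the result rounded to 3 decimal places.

1.951

x̄ = (14.9 + 63.8 + 7.0 + 8.2 + 10.7 + 19.4 + 5.3 + 17.9) / 8 = 18.4000
deviations (xᵢ − x̄): -3.5000, 45.4000, -11.4000, -10.2000, -7.7000, 1.0000, -13.1000, -0.5000
Σ(xᵢ − x̄)² = 2539.5600 ⇒ m₂ = 2539.5600/8 = 317.44500
Σ(xᵢ − x̄)³ = 88287.2880 ⇒ m₃ = 88287.2880/8 = 11035.91100
m₂^(3/2) = 317.44500^(1.5) = 5655.91321
g₁ = m₃ / m₂^(3/2) = 11035.91100 / 5655.91321 ≈ 1.951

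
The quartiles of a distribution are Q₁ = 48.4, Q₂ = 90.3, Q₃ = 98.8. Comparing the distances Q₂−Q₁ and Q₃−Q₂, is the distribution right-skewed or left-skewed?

left-skewed

Q₂ − Q₁ = 41.9;  Q₃ − Q₂ = 8.5
Q₂ − Q₁ > Q₃ − Q₂ ⇒ the lower half is more spread out ⇒ left-skewed.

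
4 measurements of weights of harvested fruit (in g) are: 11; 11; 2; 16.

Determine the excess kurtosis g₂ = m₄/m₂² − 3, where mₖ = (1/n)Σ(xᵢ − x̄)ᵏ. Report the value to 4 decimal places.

-0.9262

x̄ = 10.0000
Σ(xᵢ − x̄)² = 102.0000 ⇒ m₂ = 25.50000
Σ(xᵢ − x̄)⁴ = 5394.0000 ⇒ m₄ = 1348.50000
m₂² = 650.25000
g₂ = m₄/m₂² − 3 = 2.07382 − 3 ≈ -0.9262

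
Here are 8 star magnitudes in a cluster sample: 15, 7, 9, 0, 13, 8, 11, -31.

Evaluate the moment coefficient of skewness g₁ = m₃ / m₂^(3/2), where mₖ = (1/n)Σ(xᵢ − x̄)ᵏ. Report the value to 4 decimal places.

-1.8834

x̄ = (15 + 7 + 9 + 0 + 13 + 8 + 11 - 31) / 8 = 4.0000
deviations (xᵢ − x̄): 11.0000, 3.0000, 5.0000, -4.0000, 9.0000, 4.0000, 7.0000, -35.0000
Σ(xᵢ − x̄)² = 1542.0000 ⇒ m₂ = 1542.0000/8 = 192.75000
Σ(xᵢ − x̄)³ = -40320.0000 ⇒ m₃ = -40320.0000/8 = -5040.00000
m₂^(3/2) = 192.75000^(1.5) = 2676.03371
g₁ = m₃ / m₂^(3/2) = -5040.00000 / 2676.03371 ≈ -1.8834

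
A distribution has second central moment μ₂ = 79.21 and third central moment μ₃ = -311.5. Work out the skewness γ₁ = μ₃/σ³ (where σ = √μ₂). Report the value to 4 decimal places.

σ = √μ₂ = √79.21 = 8.90000
σ³ = μ₂^(3/2) = 704.96900
γ₁ = μ₃/σ³ = -311.5 / 704.96900 ≈ -0.4419

-0.4419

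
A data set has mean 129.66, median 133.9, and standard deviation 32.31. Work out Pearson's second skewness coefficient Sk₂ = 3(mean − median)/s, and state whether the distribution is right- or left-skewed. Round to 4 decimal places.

Sk₂ = 3(129.66 − 133.9) / 32.31 = 3 × -4.2400 / 32.31
    = -12.7200 / 32.31 ≈ -0.3937
Sk₂ < 0 ⇒ mean < median ⇒ left-skewed (negative skew).

-0.3937, left-skewed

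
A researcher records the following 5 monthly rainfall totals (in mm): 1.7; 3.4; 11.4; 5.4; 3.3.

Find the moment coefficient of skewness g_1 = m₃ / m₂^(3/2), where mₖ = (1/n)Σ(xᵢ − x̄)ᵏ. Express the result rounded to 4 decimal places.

1.0802

x̄ = (1.7 + 3.4 + 11.4 + 5.4 + 3.3) / 5 = 5.0400
deviations (xᵢ − x̄): -3.3400, -1.6400, 6.3600, 0.3600, -1.7400
Σ(xᵢ − x̄)² = 57.4520 ⇒ m₂ = 57.4520/5 = 11.49040
Σ(xᵢ − x̄)³ = 210.3674 ⇒ m₃ = 210.3674/5 = 42.07349
m₂^(3/2) = 11.49040^(1.5) = 38.94957
g_1 = m₃ / m₂^(3/2) = 42.07349 / 38.94957 ≈ 1.0802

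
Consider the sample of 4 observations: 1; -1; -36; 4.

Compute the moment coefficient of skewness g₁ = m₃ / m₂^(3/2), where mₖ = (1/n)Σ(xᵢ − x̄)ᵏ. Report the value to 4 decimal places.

x̄ = (1 - 1 - 36 + 4) / 4 = -8.0000
deviations (xᵢ − x̄): 9.0000, 7.0000, -28.0000, 12.0000
Σ(xᵢ − x̄)² = 1058.0000 ⇒ m₂ = 1058.0000/4 = 264.50000
Σ(xᵢ − x̄)³ = -19152.0000 ⇒ m₃ = -19152.0000/4 = -4788.00000
m₂^(3/2) = 264.50000^(1.5) = 4301.68410
g₁ = m₃ / m₂^(3/2) = -4788.00000 / 4301.68410 ≈ -1.1131

-1.1131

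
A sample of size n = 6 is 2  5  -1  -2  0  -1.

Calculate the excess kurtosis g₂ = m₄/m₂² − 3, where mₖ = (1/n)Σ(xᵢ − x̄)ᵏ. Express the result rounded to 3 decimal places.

x̄ = 0.5000
Σ(xᵢ − x̄)² = 33.5000 ⇒ m₂ = 5.58333
Σ(xᵢ − x̄)⁴ = 464.3750 ⇒ m₄ = 77.39583
m₂² = 31.17361
g₂ = m₄/m₂² − 3 = 2.48274 − 3 ≈ -0.517

-0.517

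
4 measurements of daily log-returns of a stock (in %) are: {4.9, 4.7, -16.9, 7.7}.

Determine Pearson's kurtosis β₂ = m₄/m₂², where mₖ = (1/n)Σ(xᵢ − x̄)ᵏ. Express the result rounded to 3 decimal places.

2.299

x̄ = 0.1000
Σ(xᵢ − x̄)² = 390.9600 ⇒ m₂ = 97.74000
Σ(xᵢ − x̄)⁴ = 87835.8048 ⇒ m₄ = 21958.95120
m₂² = 9553.10760
β₂ = m₄/m₂² = 21958.95120 / 9553.10760 ≈ 2.299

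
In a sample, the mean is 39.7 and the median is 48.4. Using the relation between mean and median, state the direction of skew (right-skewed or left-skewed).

left-skewed

mean − median = 39.7 − 48.4 = -8.7
mean < median ⇒ the longer tail is on the left ⇒ left-skewed (negatively skewed).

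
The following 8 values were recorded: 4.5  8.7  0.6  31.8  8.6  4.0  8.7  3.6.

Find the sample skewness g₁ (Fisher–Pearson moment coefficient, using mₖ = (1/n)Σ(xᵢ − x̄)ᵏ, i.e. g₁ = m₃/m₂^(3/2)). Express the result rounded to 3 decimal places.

1.858

x̄ = (4.5 + 8.7 + 0.6 + 31.8 + 8.6 + 4.0 + 8.7 + 3.6) / 8 = 8.8125
deviations (xᵢ − x̄): -4.3125, -0.1125, -8.2125, 22.9875, -0.2125, -4.8125, -0.1125, -5.2125
Σ(xᵢ − x̄)² = 664.8688 ⇒ m₂ = 664.8688/8 = 83.10859
Σ(xᵢ − x̄)³ = 11259.9824 ⇒ m₃ = 11259.9824/8 = 1407.49780
m₂^(3/2) = 83.10859^(1.5) = 757.65048
g₁ = m₃ / m₂^(3/2) = 1407.49780 / 757.65048 ≈ 1.858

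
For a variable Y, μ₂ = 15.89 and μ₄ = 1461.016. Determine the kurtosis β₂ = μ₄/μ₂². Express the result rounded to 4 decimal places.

5.7864

μ₂² = 15.89² = 252.49210
μ₄/μ₂² = 1461.016 / 252.49210 = 5.78638
β₂ ≈ 5.7864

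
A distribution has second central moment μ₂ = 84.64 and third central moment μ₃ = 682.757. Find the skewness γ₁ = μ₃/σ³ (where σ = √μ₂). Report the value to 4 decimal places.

σ = √μ₂ = √84.64 = 9.20000
σ³ = μ₂^(3/2) = 778.68800
γ₁ = μ₃/σ³ = 682.757 / 778.68800 ≈ 0.8768

0.8768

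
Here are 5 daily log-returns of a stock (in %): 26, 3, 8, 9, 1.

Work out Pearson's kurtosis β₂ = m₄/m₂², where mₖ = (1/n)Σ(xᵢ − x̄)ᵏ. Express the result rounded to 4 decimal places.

2.7263

x̄ = 9.4000
Σ(xᵢ − x̄)² = 389.2000 ⇒ m₂ = 77.84000
Σ(xᵢ − x̄)⁴ = 82593.6160 ⇒ m₄ = 16518.72320
m₂² = 6059.06560
β₂ = m₄/m₂² = 16518.72320 / 6059.06560 ≈ 2.7263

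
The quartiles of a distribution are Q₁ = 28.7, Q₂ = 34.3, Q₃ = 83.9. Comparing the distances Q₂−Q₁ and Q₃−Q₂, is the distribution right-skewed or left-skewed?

Q₂ − Q₁ = 5.6;  Q₃ − Q₂ = 49.6
Q₃ − Q₂ > Q₂ − Q₁ ⇒ the upper half is more spread out ⇒ right-skewed.

right-skewed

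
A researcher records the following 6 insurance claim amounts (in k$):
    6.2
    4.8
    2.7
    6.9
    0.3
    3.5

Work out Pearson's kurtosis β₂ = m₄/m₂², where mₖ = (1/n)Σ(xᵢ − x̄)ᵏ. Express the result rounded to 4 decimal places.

2.0026

x̄ = 4.0667
Σ(xᵢ − x̄)² = 29.4933 ⇒ m₂ = 4.91556
Σ(xᵢ − x̄)⁴ = 290.3318 ⇒ m₄ = 48.38863
m₂² = 24.16269
β₂ = m₄/m₂² = 48.38863 / 24.16269 ≈ 2.0026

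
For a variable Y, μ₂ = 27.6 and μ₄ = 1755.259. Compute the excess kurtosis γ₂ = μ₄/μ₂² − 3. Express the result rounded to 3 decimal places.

μ₂² = 27.6² = 761.76000
μ₄/μ₂² = 1755.259 / 761.76000 = 2.30422
γ₂ = 2.30422 − 3 ≈ -0.696

-0.696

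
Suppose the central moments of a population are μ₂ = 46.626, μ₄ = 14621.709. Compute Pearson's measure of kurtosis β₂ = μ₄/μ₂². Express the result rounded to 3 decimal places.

6.726

μ₂² = 46.626² = 2173.98388
μ₄/μ₂² = 14621.709 / 2173.98388 = 6.72577
β₂ ≈ 6.726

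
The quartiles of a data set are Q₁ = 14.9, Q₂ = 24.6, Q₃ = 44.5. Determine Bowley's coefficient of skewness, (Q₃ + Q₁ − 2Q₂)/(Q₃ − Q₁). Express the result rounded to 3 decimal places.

numerator: Q₃ + Q₁ − 2Q₂ = 44.5 + 14.9 − 2×24.6 = 10.2000
denominator: Q₃ − Q₁ = 44.5 − 14.9 = 29.6000
Bowley skewness = 10.2000 / 29.6000 ≈ 0.345

0.345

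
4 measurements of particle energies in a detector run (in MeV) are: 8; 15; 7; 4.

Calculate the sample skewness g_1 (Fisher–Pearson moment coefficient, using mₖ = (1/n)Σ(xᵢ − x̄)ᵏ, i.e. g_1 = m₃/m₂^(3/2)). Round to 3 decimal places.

x̄ = (8 + 15 + 7 + 4) / 4 = 8.5000
deviations (xᵢ − x̄): -0.5000, 6.5000, -1.5000, -4.5000
Σ(xᵢ − x̄)² = 65.0000 ⇒ m₂ = 65.0000/4 = 16.25000
Σ(xᵢ − x̄)³ = 180.0000 ⇒ m₃ = 180.0000/4 = 45.00000
m₂^(3/2) = 16.25000^(1.5) = 65.50584
g_1 = m₃ / m₂^(3/2) = 45.00000 / 65.50584 ≈ 0.687

0.687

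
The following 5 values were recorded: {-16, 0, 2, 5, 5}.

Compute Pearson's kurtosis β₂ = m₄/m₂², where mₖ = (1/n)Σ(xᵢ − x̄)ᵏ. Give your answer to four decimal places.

x̄ = -0.8000
Σ(xᵢ − x̄)² = 306.8000 ⇒ m₂ = 61.36000
Σ(xᵢ − x̄)⁴ = 55704.6560 ⇒ m₄ = 11140.93120
m₂² = 3765.04960
β₂ = m₄/m₂² = 11140.93120 / 3765.04960 ≈ 2.9590

2.9590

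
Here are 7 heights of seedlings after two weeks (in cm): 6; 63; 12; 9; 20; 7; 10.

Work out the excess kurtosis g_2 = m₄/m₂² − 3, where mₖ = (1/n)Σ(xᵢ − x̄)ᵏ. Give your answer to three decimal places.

x̄ = 18.1429
Σ(xᵢ − x̄)² = 2474.8571 ⇒ m₂ = 353.55102
Σ(xᵢ − x̄)⁴ = 4098778.6239 ⇒ m₄ = 585539.80342
m₂² = 124998.32403
g_2 = m₄/m₂² − 3 = 4.68438 − 3 ≈ 1.684

1.684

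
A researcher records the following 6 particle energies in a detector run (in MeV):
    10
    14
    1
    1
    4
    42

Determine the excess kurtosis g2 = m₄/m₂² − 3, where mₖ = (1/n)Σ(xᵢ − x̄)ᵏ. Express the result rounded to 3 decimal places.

x̄ = 12.0000
Σ(xᵢ − x̄)² = 1214.0000 ⇒ m₂ = 202.33333
Σ(xᵢ − x̄)⁴ = 843410.0000 ⇒ m₄ = 140568.33333
m₂² = 40938.77778
g2 = m₄/m₂² − 3 = 3.43362 − 3 ≈ 0.434

0.434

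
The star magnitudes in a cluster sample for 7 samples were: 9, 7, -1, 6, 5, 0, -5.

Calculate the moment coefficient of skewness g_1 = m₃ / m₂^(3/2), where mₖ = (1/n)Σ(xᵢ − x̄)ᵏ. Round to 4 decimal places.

-0.3987

x̄ = (9 + 7 - 1 + 6 + 5 + 0 - 5) / 7 = 3.0000
deviations (xᵢ − x̄): 6.0000, 4.0000, -4.0000, 3.0000, 2.0000, -3.0000, -8.0000
Σ(xᵢ − x̄)² = 154.0000 ⇒ m₂ = 154.0000/7 = 22.00000
Σ(xᵢ − x̄)³ = -288.0000 ⇒ m₃ = -288.0000/7 = -41.14286
m₂^(3/2) = 22.00000^(1.5) = 103.18915
g_1 = m₃ / m₂^(3/2) = -41.14286 / 103.18915 ≈ -0.3987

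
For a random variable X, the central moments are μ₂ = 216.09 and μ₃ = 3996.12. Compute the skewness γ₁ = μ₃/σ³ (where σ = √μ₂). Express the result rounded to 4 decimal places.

1.2580

σ = √μ₂ = √216.09 = 14.70000
σ³ = μ₂^(3/2) = 3176.52300
γ₁ = μ₃/σ³ = 3996.12 / 3176.52300 ≈ 1.2580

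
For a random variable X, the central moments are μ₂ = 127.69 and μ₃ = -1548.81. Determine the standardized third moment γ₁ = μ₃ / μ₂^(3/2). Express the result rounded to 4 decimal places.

-1.0734

σ = √μ₂ = √127.69 = 11.30000
σ³ = μ₂^(3/2) = 1442.89700
γ₁ = μ₃/σ³ = -1548.81 / 1442.89700 ≈ -1.0734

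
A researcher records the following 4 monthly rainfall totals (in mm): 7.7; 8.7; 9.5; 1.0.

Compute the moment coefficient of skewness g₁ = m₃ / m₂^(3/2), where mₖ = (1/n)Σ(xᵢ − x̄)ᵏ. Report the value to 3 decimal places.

x̄ = (7.7 + 8.7 + 9.5 + 1.0) / 4 = 6.7250
deviations (xᵢ − x̄): 0.9750, 1.9750, 2.7750, -5.7250
Σ(xᵢ − x̄)² = 45.3275 ⇒ m₂ = 45.3275/4 = 11.33188
Σ(xᵢ − x̄)³ = -157.6406 ⇒ m₃ = -157.6406/4 = -39.41016
m₂^(3/2) = 11.33188^(1.5) = 38.14632
g₁ = m₃ / m₂^(3/2) = -39.41016 / 38.14632 ≈ -1.033

-1.033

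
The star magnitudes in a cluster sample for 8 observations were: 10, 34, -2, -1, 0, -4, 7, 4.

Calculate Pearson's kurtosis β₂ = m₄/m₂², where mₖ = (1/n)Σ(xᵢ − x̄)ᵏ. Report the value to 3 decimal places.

4.556

x̄ = 6.0000
Σ(xᵢ − x̄)² = 1054.0000 ⇒ m₂ = 131.75000
Σ(xᵢ − x̄)⁴ = 632722.0000 ⇒ m₄ = 79090.25000
m₂² = 17358.06250
β₂ = m₄/m₂² = 79090.25000 / 17358.06250 ≈ 4.556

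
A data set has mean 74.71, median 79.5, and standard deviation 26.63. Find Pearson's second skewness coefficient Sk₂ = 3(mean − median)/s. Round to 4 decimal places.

-0.5396

Sk₂ = 3(74.71 − 79.5) / 26.63 = 3 × -4.7900 / 26.63
    = -14.3700 / 26.63 ≈ -0.5396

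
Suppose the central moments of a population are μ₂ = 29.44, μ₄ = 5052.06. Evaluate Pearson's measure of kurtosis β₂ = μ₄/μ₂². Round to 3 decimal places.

μ₂² = 29.44² = 866.71360
μ₄/μ₂² = 5052.06 / 866.71360 = 5.82898
β₂ ≈ 5.829

5.829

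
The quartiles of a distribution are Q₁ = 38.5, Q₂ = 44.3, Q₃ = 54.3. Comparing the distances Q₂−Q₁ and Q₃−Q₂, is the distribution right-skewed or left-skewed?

Q₂ − Q₁ = 5.8;  Q₃ − Q₂ = 10.0
Q₃ − Q₂ > Q₂ − Q₁ ⇒ the upper half is more spread out ⇒ right-skewed.

right-skewed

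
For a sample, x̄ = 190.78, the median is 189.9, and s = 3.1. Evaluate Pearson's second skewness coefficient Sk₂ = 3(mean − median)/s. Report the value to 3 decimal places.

0.852

Sk₂ = 3(190.78 − 189.9) / 3.1 = 3 × 0.8800 / 3.1
    = 2.6400 / 3.1 ≈ 0.852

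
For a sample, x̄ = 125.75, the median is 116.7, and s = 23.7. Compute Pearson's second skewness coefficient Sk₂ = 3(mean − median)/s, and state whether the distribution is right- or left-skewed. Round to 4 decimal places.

Sk₂ = 3(125.75 − 116.7) / 23.7 = 3 × 9.0500 / 23.7
    = 27.1500 / 23.7 ≈ 1.1456
Sk₂ > 0 ⇒ mean > median ⇒ right-skewed (positive skew).

1.1456, right-skewed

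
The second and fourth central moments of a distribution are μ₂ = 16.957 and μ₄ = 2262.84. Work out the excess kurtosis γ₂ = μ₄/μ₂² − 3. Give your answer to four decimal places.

μ₂² = 16.957² = 287.53985
μ₄/μ₂² = 2262.84 / 287.53985 = 7.86966
γ₂ = 7.86966 − 3 ≈ 4.8697

4.8697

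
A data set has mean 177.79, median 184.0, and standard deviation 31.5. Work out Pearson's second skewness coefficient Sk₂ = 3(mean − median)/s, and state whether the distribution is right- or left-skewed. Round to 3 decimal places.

Sk₂ = 3(177.79 − 184.0) / 31.5 = 3 × -6.2100 / 31.5
    = -18.6300 / 31.5 ≈ -0.591
Sk₂ < 0 ⇒ mean < median ⇒ left-skewed (negative skew).

-0.591, left-skewed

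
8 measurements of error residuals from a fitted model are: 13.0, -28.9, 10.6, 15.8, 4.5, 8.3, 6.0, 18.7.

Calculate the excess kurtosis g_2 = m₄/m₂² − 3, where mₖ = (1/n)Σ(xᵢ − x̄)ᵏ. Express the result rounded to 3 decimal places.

x̄ = 6.0000
Σ(xᵢ − x̄)² = 1553.0400 ⇒ m₂ = 194.13000
Σ(xᵢ − x̄)⁴ = 1521668.2980 ⇒ m₄ = 190208.53725
m₂² = 37686.45690
g_2 = m₄/m₂² − 3 = 5.04713 − 3 ≈ 2.047

2.047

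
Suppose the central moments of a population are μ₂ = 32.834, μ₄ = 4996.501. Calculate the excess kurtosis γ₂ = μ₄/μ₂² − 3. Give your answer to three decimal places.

1.635

μ₂² = 32.834² = 1078.07156
μ₄/μ₂² = 4996.501 / 1078.07156 = 4.63467
γ₂ = 4.63467 − 3 ≈ 1.635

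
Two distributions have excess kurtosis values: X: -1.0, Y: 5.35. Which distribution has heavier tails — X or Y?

Higher excess kurtosis ⇒ heavier tails relative to the normal distribution.
-1.0 vs 5.35: the larger is 5.35, so Y has heavier tails. (Y is leptokurtic — heavier-than-normal tails; the other is platykurtic.)

Y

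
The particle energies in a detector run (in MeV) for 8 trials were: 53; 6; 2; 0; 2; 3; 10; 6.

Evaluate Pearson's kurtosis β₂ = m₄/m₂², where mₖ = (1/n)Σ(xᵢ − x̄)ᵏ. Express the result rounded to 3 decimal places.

x̄ = 10.2500
Σ(xᵢ − x̄)² = 2157.5000 ⇒ m₂ = 269.68750
Σ(xᵢ − x̄)⁴ = 3363703.1563 ⇒ m₄ = 420462.89453
m₂² = 72731.34766
β₂ = m₄/m₂² = 420462.89453 / 72731.34766 ≈ 5.781

5.781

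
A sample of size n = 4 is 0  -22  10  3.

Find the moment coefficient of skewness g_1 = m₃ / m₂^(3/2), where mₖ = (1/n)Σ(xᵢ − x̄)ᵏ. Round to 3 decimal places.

-0.833

x̄ = (0 - 22 + 10 + 3) / 4 = -2.2500
deviations (xᵢ − x̄): 2.2500, -19.7500, 12.2500, 5.2500
Σ(xᵢ − x̄)² = 572.7500 ⇒ m₂ = 572.7500/4 = 143.18750
Σ(xᵢ − x̄)³ = -5709.3750 ⇒ m₃ = -5709.3750/4 = -1427.34375
m₂^(3/2) = 143.18750^(1.5) = 1713.39565
g_1 = m₃ / m₂^(3/2) = -1427.34375 / 1713.39565 ≈ -0.833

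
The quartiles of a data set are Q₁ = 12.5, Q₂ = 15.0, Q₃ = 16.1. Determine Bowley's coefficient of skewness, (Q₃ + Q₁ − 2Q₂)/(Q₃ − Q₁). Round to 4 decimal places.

numerator: Q₃ + Q₁ − 2Q₂ = 16.1 + 12.5 − 2×15.0 = -1.4000
denominator: Q₃ − Q₁ = 16.1 − 12.5 = 3.6000
Bowley skewness = -1.4000 / 3.6000 ≈ -0.3889

-0.3889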